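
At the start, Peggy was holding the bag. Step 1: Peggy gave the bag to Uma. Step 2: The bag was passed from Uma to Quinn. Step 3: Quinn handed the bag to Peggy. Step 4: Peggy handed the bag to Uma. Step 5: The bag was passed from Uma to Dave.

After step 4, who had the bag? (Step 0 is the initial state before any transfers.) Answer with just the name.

Answer: Uma

Derivation:
Tracking the bag holder through step 4:
After step 0 (start): Peggy
After step 1: Uma
After step 2: Quinn
After step 3: Peggy
After step 4: Uma

At step 4, the holder is Uma.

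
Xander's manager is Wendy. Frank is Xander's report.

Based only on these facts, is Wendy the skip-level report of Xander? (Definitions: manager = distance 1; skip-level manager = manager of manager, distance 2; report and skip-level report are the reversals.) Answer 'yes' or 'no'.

Answer: no

Derivation:
Reconstructing the manager chain from the given facts:
  Wendy -> Xander -> Frank
(each arrow means 'manager of the next')
Positions in the chain (0 = top):
  position of Wendy: 0
  position of Xander: 1
  position of Frank: 2

Wendy is at position 0, Xander is at position 1; signed distance (j - i) = 1.
'skip-level report' requires j - i = -2. Actual distance is 1, so the relation does NOT hold.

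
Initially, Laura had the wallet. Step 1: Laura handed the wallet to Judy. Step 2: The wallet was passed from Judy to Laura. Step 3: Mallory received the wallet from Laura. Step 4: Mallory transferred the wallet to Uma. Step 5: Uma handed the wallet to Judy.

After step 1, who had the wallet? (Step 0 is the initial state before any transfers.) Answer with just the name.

Tracking the wallet holder through step 1:
After step 0 (start): Laura
After step 1: Judy

At step 1, the holder is Judy.

Answer: Judy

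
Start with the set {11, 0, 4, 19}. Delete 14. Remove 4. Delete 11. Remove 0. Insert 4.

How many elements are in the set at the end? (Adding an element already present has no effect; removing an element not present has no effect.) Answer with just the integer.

Tracking the set through each operation:
Start: {0, 11, 19, 4}
Event 1 (remove 14): not present, no change. Set: {0, 11, 19, 4}
Event 2 (remove 4): removed. Set: {0, 11, 19}
Event 3 (remove 11): removed. Set: {0, 19}
Event 4 (remove 0): removed. Set: {19}
Event 5 (add 4): added. Set: {19, 4}

Final set: {19, 4} (size 2)

Answer: 2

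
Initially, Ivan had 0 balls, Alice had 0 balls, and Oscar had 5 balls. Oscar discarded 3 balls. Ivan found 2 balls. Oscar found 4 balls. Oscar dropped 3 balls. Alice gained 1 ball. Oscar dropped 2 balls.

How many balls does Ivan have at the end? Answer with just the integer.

Answer: 2

Derivation:
Tracking counts step by step:
Start: Ivan=0, Alice=0, Oscar=5
Event 1 (Oscar -3): Oscar: 5 -> 2. State: Ivan=0, Alice=0, Oscar=2
Event 2 (Ivan +2): Ivan: 0 -> 2. State: Ivan=2, Alice=0, Oscar=2
Event 3 (Oscar +4): Oscar: 2 -> 6. State: Ivan=2, Alice=0, Oscar=6
Event 4 (Oscar -3): Oscar: 6 -> 3. State: Ivan=2, Alice=0, Oscar=3
Event 5 (Alice +1): Alice: 0 -> 1. State: Ivan=2, Alice=1, Oscar=3
Event 6 (Oscar -2): Oscar: 3 -> 1. State: Ivan=2, Alice=1, Oscar=1

Ivan's final count: 2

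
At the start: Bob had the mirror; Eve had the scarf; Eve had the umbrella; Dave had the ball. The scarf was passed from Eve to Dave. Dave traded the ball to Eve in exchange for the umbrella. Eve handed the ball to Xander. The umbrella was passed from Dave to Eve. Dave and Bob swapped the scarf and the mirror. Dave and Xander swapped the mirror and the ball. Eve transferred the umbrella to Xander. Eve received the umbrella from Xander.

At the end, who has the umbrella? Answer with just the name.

Tracking all object holders:
Start: mirror:Bob, scarf:Eve, umbrella:Eve, ball:Dave
Event 1 (give scarf: Eve -> Dave). State: mirror:Bob, scarf:Dave, umbrella:Eve, ball:Dave
Event 2 (swap ball<->umbrella: now ball:Eve, umbrella:Dave). State: mirror:Bob, scarf:Dave, umbrella:Dave, ball:Eve
Event 3 (give ball: Eve -> Xander). State: mirror:Bob, scarf:Dave, umbrella:Dave, ball:Xander
Event 4 (give umbrella: Dave -> Eve). State: mirror:Bob, scarf:Dave, umbrella:Eve, ball:Xander
Event 5 (swap scarf<->mirror: now scarf:Bob, mirror:Dave). State: mirror:Dave, scarf:Bob, umbrella:Eve, ball:Xander
Event 6 (swap mirror<->ball: now mirror:Xander, ball:Dave). State: mirror:Xander, scarf:Bob, umbrella:Eve, ball:Dave
Event 7 (give umbrella: Eve -> Xander). State: mirror:Xander, scarf:Bob, umbrella:Xander, ball:Dave
Event 8 (give umbrella: Xander -> Eve). State: mirror:Xander, scarf:Bob, umbrella:Eve, ball:Dave

Final state: mirror:Xander, scarf:Bob, umbrella:Eve, ball:Dave
The umbrella is held by Eve.

Answer: Eve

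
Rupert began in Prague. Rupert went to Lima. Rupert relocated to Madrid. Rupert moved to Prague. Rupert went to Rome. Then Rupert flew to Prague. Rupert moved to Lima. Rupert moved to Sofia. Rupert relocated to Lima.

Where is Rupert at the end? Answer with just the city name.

Tracking Rupert's location:
Start: Rupert is in Prague.
After move 1: Prague -> Lima. Rupert is in Lima.
After move 2: Lima -> Madrid. Rupert is in Madrid.
After move 3: Madrid -> Prague. Rupert is in Prague.
After move 4: Prague -> Rome. Rupert is in Rome.
After move 5: Rome -> Prague. Rupert is in Prague.
After move 6: Prague -> Lima. Rupert is in Lima.
After move 7: Lima -> Sofia. Rupert is in Sofia.
After move 8: Sofia -> Lima. Rupert is in Lima.

Answer: Lima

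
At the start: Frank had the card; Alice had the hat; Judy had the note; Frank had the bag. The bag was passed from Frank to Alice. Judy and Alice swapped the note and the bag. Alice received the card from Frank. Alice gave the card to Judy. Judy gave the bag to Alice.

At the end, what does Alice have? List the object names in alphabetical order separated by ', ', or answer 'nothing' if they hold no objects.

Answer: bag, hat, note

Derivation:
Tracking all object holders:
Start: card:Frank, hat:Alice, note:Judy, bag:Frank
Event 1 (give bag: Frank -> Alice). State: card:Frank, hat:Alice, note:Judy, bag:Alice
Event 2 (swap note<->bag: now note:Alice, bag:Judy). State: card:Frank, hat:Alice, note:Alice, bag:Judy
Event 3 (give card: Frank -> Alice). State: card:Alice, hat:Alice, note:Alice, bag:Judy
Event 4 (give card: Alice -> Judy). State: card:Judy, hat:Alice, note:Alice, bag:Judy
Event 5 (give bag: Judy -> Alice). State: card:Judy, hat:Alice, note:Alice, bag:Alice

Final state: card:Judy, hat:Alice, note:Alice, bag:Alice
Alice holds: bag, hat, note.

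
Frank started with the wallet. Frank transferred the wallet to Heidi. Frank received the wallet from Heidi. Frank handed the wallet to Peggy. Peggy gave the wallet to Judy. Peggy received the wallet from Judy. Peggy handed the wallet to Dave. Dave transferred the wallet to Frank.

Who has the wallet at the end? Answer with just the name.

Answer: Frank

Derivation:
Tracking the wallet through each event:
Start: Frank has the wallet.
After event 1: Heidi has the wallet.
After event 2: Frank has the wallet.
After event 3: Peggy has the wallet.
After event 4: Judy has the wallet.
After event 5: Peggy has the wallet.
After event 6: Dave has the wallet.
After event 7: Frank has the wallet.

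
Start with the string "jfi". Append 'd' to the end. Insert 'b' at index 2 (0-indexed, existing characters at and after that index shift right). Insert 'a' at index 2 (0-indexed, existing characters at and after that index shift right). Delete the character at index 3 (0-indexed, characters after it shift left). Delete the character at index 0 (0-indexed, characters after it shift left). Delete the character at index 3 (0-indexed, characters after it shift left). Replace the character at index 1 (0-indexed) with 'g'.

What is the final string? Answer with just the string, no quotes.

Answer: fgi

Derivation:
Applying each edit step by step:
Start: "jfi"
Op 1 (append 'd'): "jfi" -> "jfid"
Op 2 (insert 'b' at idx 2): "jfid" -> "jfbid"
Op 3 (insert 'a' at idx 2): "jfbid" -> "jfabid"
Op 4 (delete idx 3 = 'b'): "jfabid" -> "jfaid"
Op 5 (delete idx 0 = 'j'): "jfaid" -> "faid"
Op 6 (delete idx 3 = 'd'): "faid" -> "fai"
Op 7 (replace idx 1: 'a' -> 'g'): "fai" -> "fgi"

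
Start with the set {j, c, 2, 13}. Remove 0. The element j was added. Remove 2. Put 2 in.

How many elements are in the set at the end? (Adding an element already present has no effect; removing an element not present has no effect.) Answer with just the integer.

Answer: 4

Derivation:
Tracking the set through each operation:
Start: {13, 2, c, j}
Event 1 (remove 0): not present, no change. Set: {13, 2, c, j}
Event 2 (add j): already present, no change. Set: {13, 2, c, j}
Event 3 (remove 2): removed. Set: {13, c, j}
Event 4 (add 2): added. Set: {13, 2, c, j}

Final set: {13, 2, c, j} (size 4)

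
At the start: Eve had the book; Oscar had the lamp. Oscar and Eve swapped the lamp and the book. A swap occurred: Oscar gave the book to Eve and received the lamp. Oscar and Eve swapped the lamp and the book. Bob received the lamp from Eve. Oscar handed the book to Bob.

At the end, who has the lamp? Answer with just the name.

Tracking all object holders:
Start: book:Eve, lamp:Oscar
Event 1 (swap lamp<->book: now lamp:Eve, book:Oscar). State: book:Oscar, lamp:Eve
Event 2 (swap book<->lamp: now book:Eve, lamp:Oscar). State: book:Eve, lamp:Oscar
Event 3 (swap lamp<->book: now lamp:Eve, book:Oscar). State: book:Oscar, lamp:Eve
Event 4 (give lamp: Eve -> Bob). State: book:Oscar, lamp:Bob
Event 5 (give book: Oscar -> Bob). State: book:Bob, lamp:Bob

Final state: book:Bob, lamp:Bob
The lamp is held by Bob.

Answer: Bob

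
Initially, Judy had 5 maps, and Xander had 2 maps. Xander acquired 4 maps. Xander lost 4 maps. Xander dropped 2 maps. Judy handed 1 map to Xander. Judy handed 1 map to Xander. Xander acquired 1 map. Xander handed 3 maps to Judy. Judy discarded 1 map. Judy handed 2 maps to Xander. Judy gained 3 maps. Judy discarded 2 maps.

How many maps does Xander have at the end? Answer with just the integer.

Answer: 2

Derivation:
Tracking counts step by step:
Start: Judy=5, Xander=2
Event 1 (Xander +4): Xander: 2 -> 6. State: Judy=5, Xander=6
Event 2 (Xander -4): Xander: 6 -> 2. State: Judy=5, Xander=2
Event 3 (Xander -2): Xander: 2 -> 0. State: Judy=5, Xander=0
Event 4 (Judy -> Xander, 1): Judy: 5 -> 4, Xander: 0 -> 1. State: Judy=4, Xander=1
Event 5 (Judy -> Xander, 1): Judy: 4 -> 3, Xander: 1 -> 2. State: Judy=3, Xander=2
Event 6 (Xander +1): Xander: 2 -> 3. State: Judy=3, Xander=3
Event 7 (Xander -> Judy, 3): Xander: 3 -> 0, Judy: 3 -> 6. State: Judy=6, Xander=0
Event 8 (Judy -1): Judy: 6 -> 5. State: Judy=5, Xander=0
Event 9 (Judy -> Xander, 2): Judy: 5 -> 3, Xander: 0 -> 2. State: Judy=3, Xander=2
Event 10 (Judy +3): Judy: 3 -> 6. State: Judy=6, Xander=2
Event 11 (Judy -2): Judy: 6 -> 4. State: Judy=4, Xander=2

Xander's final count: 2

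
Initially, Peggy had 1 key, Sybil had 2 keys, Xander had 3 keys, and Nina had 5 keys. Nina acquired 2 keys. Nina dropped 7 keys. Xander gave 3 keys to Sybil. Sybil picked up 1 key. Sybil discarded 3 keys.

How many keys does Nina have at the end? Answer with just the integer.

Tracking counts step by step:
Start: Peggy=1, Sybil=2, Xander=3, Nina=5
Event 1 (Nina +2): Nina: 5 -> 7. State: Peggy=1, Sybil=2, Xander=3, Nina=7
Event 2 (Nina -7): Nina: 7 -> 0. State: Peggy=1, Sybil=2, Xander=3, Nina=0
Event 3 (Xander -> Sybil, 3): Xander: 3 -> 0, Sybil: 2 -> 5. State: Peggy=1, Sybil=5, Xander=0, Nina=0
Event 4 (Sybil +1): Sybil: 5 -> 6. State: Peggy=1, Sybil=6, Xander=0, Nina=0
Event 5 (Sybil -3): Sybil: 6 -> 3. State: Peggy=1, Sybil=3, Xander=0, Nina=0

Nina's final count: 0

Answer: 0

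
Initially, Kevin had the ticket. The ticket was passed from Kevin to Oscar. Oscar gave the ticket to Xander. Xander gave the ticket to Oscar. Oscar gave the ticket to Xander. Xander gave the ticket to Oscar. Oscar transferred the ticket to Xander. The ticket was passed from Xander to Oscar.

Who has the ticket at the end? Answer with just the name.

Answer: Oscar

Derivation:
Tracking the ticket through each event:
Start: Kevin has the ticket.
After event 1: Oscar has the ticket.
After event 2: Xander has the ticket.
After event 3: Oscar has the ticket.
After event 4: Xander has the ticket.
After event 5: Oscar has the ticket.
After event 6: Xander has the ticket.
After event 7: Oscar has the ticket.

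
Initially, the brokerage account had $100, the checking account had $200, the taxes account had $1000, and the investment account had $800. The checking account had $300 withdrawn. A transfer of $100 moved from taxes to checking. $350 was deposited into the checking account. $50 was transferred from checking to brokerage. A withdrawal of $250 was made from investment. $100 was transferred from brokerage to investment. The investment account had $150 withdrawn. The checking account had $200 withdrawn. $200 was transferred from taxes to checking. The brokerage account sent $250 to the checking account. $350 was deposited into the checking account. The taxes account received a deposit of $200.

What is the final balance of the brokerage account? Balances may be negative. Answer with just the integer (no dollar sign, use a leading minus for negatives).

Tracking account balances step by step:
Start: brokerage=100, checking=200, taxes=1000, investment=800
Event 1 (withdraw 300 from checking): checking: 200 - 300 = -100. Balances: brokerage=100, checking=-100, taxes=1000, investment=800
Event 2 (transfer 100 taxes -> checking): taxes: 1000 - 100 = 900, checking: -100 + 100 = 0. Balances: brokerage=100, checking=0, taxes=900, investment=800
Event 3 (deposit 350 to checking): checking: 0 + 350 = 350. Balances: brokerage=100, checking=350, taxes=900, investment=800
Event 4 (transfer 50 checking -> brokerage): checking: 350 - 50 = 300, brokerage: 100 + 50 = 150. Balances: brokerage=150, checking=300, taxes=900, investment=800
Event 5 (withdraw 250 from investment): investment: 800 - 250 = 550. Balances: brokerage=150, checking=300, taxes=900, investment=550
Event 6 (transfer 100 brokerage -> investment): brokerage: 150 - 100 = 50, investment: 550 + 100 = 650. Balances: brokerage=50, checking=300, taxes=900, investment=650
Event 7 (withdraw 150 from investment): investment: 650 - 150 = 500. Balances: brokerage=50, checking=300, taxes=900, investment=500
Event 8 (withdraw 200 from checking): checking: 300 - 200 = 100. Balances: brokerage=50, checking=100, taxes=900, investment=500
Event 9 (transfer 200 taxes -> checking): taxes: 900 - 200 = 700, checking: 100 + 200 = 300. Balances: brokerage=50, checking=300, taxes=700, investment=500
Event 10 (transfer 250 brokerage -> checking): brokerage: 50 - 250 = -200, checking: 300 + 250 = 550. Balances: brokerage=-200, checking=550, taxes=700, investment=500
Event 11 (deposit 350 to checking): checking: 550 + 350 = 900. Balances: brokerage=-200, checking=900, taxes=700, investment=500
Event 12 (deposit 200 to taxes): taxes: 700 + 200 = 900. Balances: brokerage=-200, checking=900, taxes=900, investment=500

Final balance of brokerage: -200

Answer: -200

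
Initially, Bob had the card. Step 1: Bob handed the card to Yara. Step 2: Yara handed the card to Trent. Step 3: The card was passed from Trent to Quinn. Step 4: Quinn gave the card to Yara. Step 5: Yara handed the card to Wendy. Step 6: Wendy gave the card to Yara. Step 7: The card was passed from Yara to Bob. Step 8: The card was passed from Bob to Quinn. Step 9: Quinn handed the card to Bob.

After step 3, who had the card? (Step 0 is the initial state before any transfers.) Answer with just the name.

Answer: Quinn

Derivation:
Tracking the card holder through step 3:
After step 0 (start): Bob
After step 1: Yara
After step 2: Trent
After step 3: Quinn

At step 3, the holder is Quinn.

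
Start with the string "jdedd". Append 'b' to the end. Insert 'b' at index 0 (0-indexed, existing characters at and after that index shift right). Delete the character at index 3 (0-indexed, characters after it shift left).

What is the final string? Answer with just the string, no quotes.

Answer: bjdddb

Derivation:
Applying each edit step by step:
Start: "jdedd"
Op 1 (append 'b'): "jdedd" -> "jdeddb"
Op 2 (insert 'b' at idx 0): "jdeddb" -> "bjdeddb"
Op 3 (delete idx 3 = 'e'): "bjdeddb" -> "bjdddb"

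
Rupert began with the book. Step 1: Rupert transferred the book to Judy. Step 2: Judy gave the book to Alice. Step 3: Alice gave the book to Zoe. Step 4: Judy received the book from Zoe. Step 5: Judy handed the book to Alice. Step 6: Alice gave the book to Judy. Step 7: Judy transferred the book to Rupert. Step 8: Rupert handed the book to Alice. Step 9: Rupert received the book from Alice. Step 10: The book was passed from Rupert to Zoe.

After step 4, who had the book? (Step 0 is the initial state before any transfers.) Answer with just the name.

Answer: Judy

Derivation:
Tracking the book holder through step 4:
After step 0 (start): Rupert
After step 1: Judy
After step 2: Alice
After step 3: Zoe
After step 4: Judy

At step 4, the holder is Judy.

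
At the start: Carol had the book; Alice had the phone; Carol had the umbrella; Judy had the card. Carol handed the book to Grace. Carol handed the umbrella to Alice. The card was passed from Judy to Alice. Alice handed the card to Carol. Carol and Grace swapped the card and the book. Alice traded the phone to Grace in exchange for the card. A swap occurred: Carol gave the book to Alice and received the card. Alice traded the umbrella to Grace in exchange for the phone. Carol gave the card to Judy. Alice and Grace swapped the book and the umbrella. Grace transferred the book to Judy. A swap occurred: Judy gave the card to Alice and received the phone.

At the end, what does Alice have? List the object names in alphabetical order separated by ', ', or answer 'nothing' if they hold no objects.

Answer: card, umbrella

Derivation:
Tracking all object holders:
Start: book:Carol, phone:Alice, umbrella:Carol, card:Judy
Event 1 (give book: Carol -> Grace). State: book:Grace, phone:Alice, umbrella:Carol, card:Judy
Event 2 (give umbrella: Carol -> Alice). State: book:Grace, phone:Alice, umbrella:Alice, card:Judy
Event 3 (give card: Judy -> Alice). State: book:Grace, phone:Alice, umbrella:Alice, card:Alice
Event 4 (give card: Alice -> Carol). State: book:Grace, phone:Alice, umbrella:Alice, card:Carol
Event 5 (swap card<->book: now card:Grace, book:Carol). State: book:Carol, phone:Alice, umbrella:Alice, card:Grace
Event 6 (swap phone<->card: now phone:Grace, card:Alice). State: book:Carol, phone:Grace, umbrella:Alice, card:Alice
Event 7 (swap book<->card: now book:Alice, card:Carol). State: book:Alice, phone:Grace, umbrella:Alice, card:Carol
Event 8 (swap umbrella<->phone: now umbrella:Grace, phone:Alice). State: book:Alice, phone:Alice, umbrella:Grace, card:Carol
Event 9 (give card: Carol -> Judy). State: book:Alice, phone:Alice, umbrella:Grace, card:Judy
Event 10 (swap book<->umbrella: now book:Grace, umbrella:Alice). State: book:Grace, phone:Alice, umbrella:Alice, card:Judy
Event 11 (give book: Grace -> Judy). State: book:Judy, phone:Alice, umbrella:Alice, card:Judy
Event 12 (swap card<->phone: now card:Alice, phone:Judy). State: book:Judy, phone:Judy, umbrella:Alice, card:Alice

Final state: book:Judy, phone:Judy, umbrella:Alice, card:Alice
Alice holds: card, umbrella.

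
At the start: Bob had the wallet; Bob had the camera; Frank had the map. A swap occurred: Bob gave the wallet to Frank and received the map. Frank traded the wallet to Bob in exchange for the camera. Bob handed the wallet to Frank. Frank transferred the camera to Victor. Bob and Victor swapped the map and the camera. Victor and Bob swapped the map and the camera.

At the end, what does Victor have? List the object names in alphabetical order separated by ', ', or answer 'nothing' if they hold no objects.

Tracking all object holders:
Start: wallet:Bob, camera:Bob, map:Frank
Event 1 (swap wallet<->map: now wallet:Frank, map:Bob). State: wallet:Frank, camera:Bob, map:Bob
Event 2 (swap wallet<->camera: now wallet:Bob, camera:Frank). State: wallet:Bob, camera:Frank, map:Bob
Event 3 (give wallet: Bob -> Frank). State: wallet:Frank, camera:Frank, map:Bob
Event 4 (give camera: Frank -> Victor). State: wallet:Frank, camera:Victor, map:Bob
Event 5 (swap map<->camera: now map:Victor, camera:Bob). State: wallet:Frank, camera:Bob, map:Victor
Event 6 (swap map<->camera: now map:Bob, camera:Victor). State: wallet:Frank, camera:Victor, map:Bob

Final state: wallet:Frank, camera:Victor, map:Bob
Victor holds: camera.

Answer: camera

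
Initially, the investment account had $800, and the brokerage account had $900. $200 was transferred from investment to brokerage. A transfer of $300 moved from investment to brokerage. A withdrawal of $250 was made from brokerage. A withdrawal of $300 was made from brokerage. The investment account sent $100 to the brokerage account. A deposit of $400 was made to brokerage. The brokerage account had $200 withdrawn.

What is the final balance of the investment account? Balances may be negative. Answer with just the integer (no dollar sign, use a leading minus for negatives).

Tracking account balances step by step:
Start: investment=800, brokerage=900
Event 1 (transfer 200 investment -> brokerage): investment: 800 - 200 = 600, brokerage: 900 + 200 = 1100. Balances: investment=600, brokerage=1100
Event 2 (transfer 300 investment -> brokerage): investment: 600 - 300 = 300, brokerage: 1100 + 300 = 1400. Balances: investment=300, brokerage=1400
Event 3 (withdraw 250 from brokerage): brokerage: 1400 - 250 = 1150. Balances: investment=300, brokerage=1150
Event 4 (withdraw 300 from brokerage): brokerage: 1150 - 300 = 850. Balances: investment=300, brokerage=850
Event 5 (transfer 100 investment -> brokerage): investment: 300 - 100 = 200, brokerage: 850 + 100 = 950. Balances: investment=200, brokerage=950
Event 6 (deposit 400 to brokerage): brokerage: 950 + 400 = 1350. Balances: investment=200, brokerage=1350
Event 7 (withdraw 200 from brokerage): brokerage: 1350 - 200 = 1150. Balances: investment=200, brokerage=1150

Final balance of investment: 200

Answer: 200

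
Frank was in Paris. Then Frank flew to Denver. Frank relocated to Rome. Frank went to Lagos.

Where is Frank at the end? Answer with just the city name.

Tracking Frank's location:
Start: Frank is in Paris.
After move 1: Paris -> Denver. Frank is in Denver.
After move 2: Denver -> Rome. Frank is in Rome.
After move 3: Rome -> Lagos. Frank is in Lagos.

Answer: Lagos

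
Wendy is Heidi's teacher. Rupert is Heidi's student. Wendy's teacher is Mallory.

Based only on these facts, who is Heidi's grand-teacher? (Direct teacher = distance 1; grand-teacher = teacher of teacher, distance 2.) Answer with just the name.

Answer: Mallory

Derivation:
Reconstructing the teacher chain from the given facts:
  Mallory -> Wendy -> Heidi -> Rupert
(each arrow means 'teacher of the next')
Positions in the chain (0 = top):
  position of Mallory: 0
  position of Wendy: 1
  position of Heidi: 2
  position of Rupert: 3

Heidi is at position 2; the grand-teacher is 2 steps up the chain, i.e. position 0: Mallory.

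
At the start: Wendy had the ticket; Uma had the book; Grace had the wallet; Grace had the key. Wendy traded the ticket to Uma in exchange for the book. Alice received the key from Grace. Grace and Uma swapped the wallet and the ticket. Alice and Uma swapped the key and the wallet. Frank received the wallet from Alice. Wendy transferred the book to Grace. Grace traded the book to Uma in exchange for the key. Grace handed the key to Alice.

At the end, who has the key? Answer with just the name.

Tracking all object holders:
Start: ticket:Wendy, book:Uma, wallet:Grace, key:Grace
Event 1 (swap ticket<->book: now ticket:Uma, book:Wendy). State: ticket:Uma, book:Wendy, wallet:Grace, key:Grace
Event 2 (give key: Grace -> Alice). State: ticket:Uma, book:Wendy, wallet:Grace, key:Alice
Event 3 (swap wallet<->ticket: now wallet:Uma, ticket:Grace). State: ticket:Grace, book:Wendy, wallet:Uma, key:Alice
Event 4 (swap key<->wallet: now key:Uma, wallet:Alice). State: ticket:Grace, book:Wendy, wallet:Alice, key:Uma
Event 5 (give wallet: Alice -> Frank). State: ticket:Grace, book:Wendy, wallet:Frank, key:Uma
Event 6 (give book: Wendy -> Grace). State: ticket:Grace, book:Grace, wallet:Frank, key:Uma
Event 7 (swap book<->key: now book:Uma, key:Grace). State: ticket:Grace, book:Uma, wallet:Frank, key:Grace
Event 8 (give key: Grace -> Alice). State: ticket:Grace, book:Uma, wallet:Frank, key:Alice

Final state: ticket:Grace, book:Uma, wallet:Frank, key:Alice
The key is held by Alice.

Answer: Alice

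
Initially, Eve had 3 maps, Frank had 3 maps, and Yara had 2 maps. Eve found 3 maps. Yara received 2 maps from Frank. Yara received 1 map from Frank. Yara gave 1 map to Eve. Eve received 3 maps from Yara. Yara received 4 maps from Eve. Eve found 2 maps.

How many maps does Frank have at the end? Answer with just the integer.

Tracking counts step by step:
Start: Eve=3, Frank=3, Yara=2
Event 1 (Eve +3): Eve: 3 -> 6. State: Eve=6, Frank=3, Yara=2
Event 2 (Frank -> Yara, 2): Frank: 3 -> 1, Yara: 2 -> 4. State: Eve=6, Frank=1, Yara=4
Event 3 (Frank -> Yara, 1): Frank: 1 -> 0, Yara: 4 -> 5. State: Eve=6, Frank=0, Yara=5
Event 4 (Yara -> Eve, 1): Yara: 5 -> 4, Eve: 6 -> 7. State: Eve=7, Frank=0, Yara=4
Event 5 (Yara -> Eve, 3): Yara: 4 -> 1, Eve: 7 -> 10. State: Eve=10, Frank=0, Yara=1
Event 6 (Eve -> Yara, 4): Eve: 10 -> 6, Yara: 1 -> 5. State: Eve=6, Frank=0, Yara=5
Event 7 (Eve +2): Eve: 6 -> 8. State: Eve=8, Frank=0, Yara=5

Frank's final count: 0

Answer: 0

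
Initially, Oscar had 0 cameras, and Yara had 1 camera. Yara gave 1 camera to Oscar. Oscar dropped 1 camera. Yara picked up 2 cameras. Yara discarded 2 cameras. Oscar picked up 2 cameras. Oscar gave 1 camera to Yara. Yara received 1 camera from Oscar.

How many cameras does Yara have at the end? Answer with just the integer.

Answer: 2

Derivation:
Tracking counts step by step:
Start: Oscar=0, Yara=1
Event 1 (Yara -> Oscar, 1): Yara: 1 -> 0, Oscar: 0 -> 1. State: Oscar=1, Yara=0
Event 2 (Oscar -1): Oscar: 1 -> 0. State: Oscar=0, Yara=0
Event 3 (Yara +2): Yara: 0 -> 2. State: Oscar=0, Yara=2
Event 4 (Yara -2): Yara: 2 -> 0. State: Oscar=0, Yara=0
Event 5 (Oscar +2): Oscar: 0 -> 2. State: Oscar=2, Yara=0
Event 6 (Oscar -> Yara, 1): Oscar: 2 -> 1, Yara: 0 -> 1. State: Oscar=1, Yara=1
Event 7 (Oscar -> Yara, 1): Oscar: 1 -> 0, Yara: 1 -> 2. State: Oscar=0, Yara=2

Yara's final count: 2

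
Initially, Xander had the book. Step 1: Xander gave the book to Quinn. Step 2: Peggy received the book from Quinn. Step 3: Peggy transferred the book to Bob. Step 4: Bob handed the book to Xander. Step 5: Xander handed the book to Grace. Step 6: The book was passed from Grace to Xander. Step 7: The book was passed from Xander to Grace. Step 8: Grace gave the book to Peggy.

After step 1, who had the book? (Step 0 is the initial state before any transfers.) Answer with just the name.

Tracking the book holder through step 1:
After step 0 (start): Xander
After step 1: Quinn

At step 1, the holder is Quinn.

Answer: Quinn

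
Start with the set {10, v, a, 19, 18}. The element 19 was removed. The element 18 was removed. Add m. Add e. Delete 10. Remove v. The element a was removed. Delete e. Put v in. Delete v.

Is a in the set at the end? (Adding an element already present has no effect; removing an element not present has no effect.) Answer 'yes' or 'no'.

Tracking the set through each operation:
Start: {10, 18, 19, a, v}
Event 1 (remove 19): removed. Set: {10, 18, a, v}
Event 2 (remove 18): removed. Set: {10, a, v}
Event 3 (add m): added. Set: {10, a, m, v}
Event 4 (add e): added. Set: {10, a, e, m, v}
Event 5 (remove 10): removed. Set: {a, e, m, v}
Event 6 (remove v): removed. Set: {a, e, m}
Event 7 (remove a): removed. Set: {e, m}
Event 8 (remove e): removed. Set: {m}
Event 9 (add v): added. Set: {m, v}
Event 10 (remove v): removed. Set: {m}

Final set: {m} (size 1)
a is NOT in the final set.

Answer: no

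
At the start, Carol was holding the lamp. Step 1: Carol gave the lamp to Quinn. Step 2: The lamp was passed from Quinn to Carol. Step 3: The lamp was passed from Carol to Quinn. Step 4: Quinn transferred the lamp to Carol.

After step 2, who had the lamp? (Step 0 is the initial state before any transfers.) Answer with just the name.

Answer: Carol

Derivation:
Tracking the lamp holder through step 2:
After step 0 (start): Carol
After step 1: Quinn
After step 2: Carol

At step 2, the holder is Carol.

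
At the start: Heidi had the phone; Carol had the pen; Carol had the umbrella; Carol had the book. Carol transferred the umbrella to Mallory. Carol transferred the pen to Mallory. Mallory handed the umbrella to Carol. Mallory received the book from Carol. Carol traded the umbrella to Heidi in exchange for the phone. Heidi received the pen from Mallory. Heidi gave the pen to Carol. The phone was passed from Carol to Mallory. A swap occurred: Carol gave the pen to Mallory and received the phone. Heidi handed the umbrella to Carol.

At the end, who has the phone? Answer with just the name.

Answer: Carol

Derivation:
Tracking all object holders:
Start: phone:Heidi, pen:Carol, umbrella:Carol, book:Carol
Event 1 (give umbrella: Carol -> Mallory). State: phone:Heidi, pen:Carol, umbrella:Mallory, book:Carol
Event 2 (give pen: Carol -> Mallory). State: phone:Heidi, pen:Mallory, umbrella:Mallory, book:Carol
Event 3 (give umbrella: Mallory -> Carol). State: phone:Heidi, pen:Mallory, umbrella:Carol, book:Carol
Event 4 (give book: Carol -> Mallory). State: phone:Heidi, pen:Mallory, umbrella:Carol, book:Mallory
Event 5 (swap umbrella<->phone: now umbrella:Heidi, phone:Carol). State: phone:Carol, pen:Mallory, umbrella:Heidi, book:Mallory
Event 6 (give pen: Mallory -> Heidi). State: phone:Carol, pen:Heidi, umbrella:Heidi, book:Mallory
Event 7 (give pen: Heidi -> Carol). State: phone:Carol, pen:Carol, umbrella:Heidi, book:Mallory
Event 8 (give phone: Carol -> Mallory). State: phone:Mallory, pen:Carol, umbrella:Heidi, book:Mallory
Event 9 (swap pen<->phone: now pen:Mallory, phone:Carol). State: phone:Carol, pen:Mallory, umbrella:Heidi, book:Mallory
Event 10 (give umbrella: Heidi -> Carol). State: phone:Carol, pen:Mallory, umbrella:Carol, book:Mallory

Final state: phone:Carol, pen:Mallory, umbrella:Carol, book:Mallory
The phone is held by Carol.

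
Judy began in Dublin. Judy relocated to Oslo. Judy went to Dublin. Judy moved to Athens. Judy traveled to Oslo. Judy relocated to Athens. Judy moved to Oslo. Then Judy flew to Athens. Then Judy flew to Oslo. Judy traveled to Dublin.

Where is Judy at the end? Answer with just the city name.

Tracking Judy's location:
Start: Judy is in Dublin.
After move 1: Dublin -> Oslo. Judy is in Oslo.
After move 2: Oslo -> Dublin. Judy is in Dublin.
After move 3: Dublin -> Athens. Judy is in Athens.
After move 4: Athens -> Oslo. Judy is in Oslo.
After move 5: Oslo -> Athens. Judy is in Athens.
After move 6: Athens -> Oslo. Judy is in Oslo.
After move 7: Oslo -> Athens. Judy is in Athens.
After move 8: Athens -> Oslo. Judy is in Oslo.
After move 9: Oslo -> Dublin. Judy is in Dublin.

Answer: Dublin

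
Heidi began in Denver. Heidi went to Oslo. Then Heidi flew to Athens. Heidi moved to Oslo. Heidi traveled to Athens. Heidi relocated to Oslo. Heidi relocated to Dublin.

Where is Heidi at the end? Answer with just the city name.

Tracking Heidi's location:
Start: Heidi is in Denver.
After move 1: Denver -> Oslo. Heidi is in Oslo.
After move 2: Oslo -> Athens. Heidi is in Athens.
After move 3: Athens -> Oslo. Heidi is in Oslo.
After move 4: Oslo -> Athens. Heidi is in Athens.
After move 5: Athens -> Oslo. Heidi is in Oslo.
After move 6: Oslo -> Dublin. Heidi is in Dublin.

Answer: Dublin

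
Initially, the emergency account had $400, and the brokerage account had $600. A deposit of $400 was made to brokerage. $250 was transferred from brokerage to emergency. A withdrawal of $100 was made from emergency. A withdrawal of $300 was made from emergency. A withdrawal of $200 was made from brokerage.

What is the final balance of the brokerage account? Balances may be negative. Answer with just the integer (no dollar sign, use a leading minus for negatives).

Tracking account balances step by step:
Start: emergency=400, brokerage=600
Event 1 (deposit 400 to brokerage): brokerage: 600 + 400 = 1000. Balances: emergency=400, brokerage=1000
Event 2 (transfer 250 brokerage -> emergency): brokerage: 1000 - 250 = 750, emergency: 400 + 250 = 650. Balances: emergency=650, brokerage=750
Event 3 (withdraw 100 from emergency): emergency: 650 - 100 = 550. Balances: emergency=550, brokerage=750
Event 4 (withdraw 300 from emergency): emergency: 550 - 300 = 250. Balances: emergency=250, brokerage=750
Event 5 (withdraw 200 from brokerage): brokerage: 750 - 200 = 550. Balances: emergency=250, brokerage=550

Final balance of brokerage: 550

Answer: 550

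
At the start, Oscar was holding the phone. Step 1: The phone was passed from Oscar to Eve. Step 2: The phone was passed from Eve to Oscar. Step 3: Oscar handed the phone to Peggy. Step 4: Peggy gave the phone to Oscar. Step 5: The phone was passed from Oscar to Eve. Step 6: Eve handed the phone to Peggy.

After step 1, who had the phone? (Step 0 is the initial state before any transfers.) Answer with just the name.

Tracking the phone holder through step 1:
After step 0 (start): Oscar
After step 1: Eve

At step 1, the holder is Eve.

Answer: Eve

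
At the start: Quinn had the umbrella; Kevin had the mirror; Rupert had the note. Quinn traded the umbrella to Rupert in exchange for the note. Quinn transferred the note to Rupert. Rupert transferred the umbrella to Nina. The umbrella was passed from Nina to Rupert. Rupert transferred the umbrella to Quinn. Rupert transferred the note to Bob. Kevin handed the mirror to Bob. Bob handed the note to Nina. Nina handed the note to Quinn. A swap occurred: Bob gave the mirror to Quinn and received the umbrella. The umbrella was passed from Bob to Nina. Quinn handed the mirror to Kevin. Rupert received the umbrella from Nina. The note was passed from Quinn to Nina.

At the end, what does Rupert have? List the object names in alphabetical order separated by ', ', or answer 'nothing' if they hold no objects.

Tracking all object holders:
Start: umbrella:Quinn, mirror:Kevin, note:Rupert
Event 1 (swap umbrella<->note: now umbrella:Rupert, note:Quinn). State: umbrella:Rupert, mirror:Kevin, note:Quinn
Event 2 (give note: Quinn -> Rupert). State: umbrella:Rupert, mirror:Kevin, note:Rupert
Event 3 (give umbrella: Rupert -> Nina). State: umbrella:Nina, mirror:Kevin, note:Rupert
Event 4 (give umbrella: Nina -> Rupert). State: umbrella:Rupert, mirror:Kevin, note:Rupert
Event 5 (give umbrella: Rupert -> Quinn). State: umbrella:Quinn, mirror:Kevin, note:Rupert
Event 6 (give note: Rupert -> Bob). State: umbrella:Quinn, mirror:Kevin, note:Bob
Event 7 (give mirror: Kevin -> Bob). State: umbrella:Quinn, mirror:Bob, note:Bob
Event 8 (give note: Bob -> Nina). State: umbrella:Quinn, mirror:Bob, note:Nina
Event 9 (give note: Nina -> Quinn). State: umbrella:Quinn, mirror:Bob, note:Quinn
Event 10 (swap mirror<->umbrella: now mirror:Quinn, umbrella:Bob). State: umbrella:Bob, mirror:Quinn, note:Quinn
Event 11 (give umbrella: Bob -> Nina). State: umbrella:Nina, mirror:Quinn, note:Quinn
Event 12 (give mirror: Quinn -> Kevin). State: umbrella:Nina, mirror:Kevin, note:Quinn
Event 13 (give umbrella: Nina -> Rupert). State: umbrella:Rupert, mirror:Kevin, note:Quinn
Event 14 (give note: Quinn -> Nina). State: umbrella:Rupert, mirror:Kevin, note:Nina

Final state: umbrella:Rupert, mirror:Kevin, note:Nina
Rupert holds: umbrella.

Answer: umbrella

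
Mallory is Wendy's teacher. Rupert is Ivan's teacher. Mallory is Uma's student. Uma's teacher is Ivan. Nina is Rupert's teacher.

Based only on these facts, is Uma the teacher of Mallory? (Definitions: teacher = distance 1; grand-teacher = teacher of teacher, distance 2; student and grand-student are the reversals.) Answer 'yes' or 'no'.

Answer: yes

Derivation:
Reconstructing the teacher chain from the given facts:
  Nina -> Rupert -> Ivan -> Uma -> Mallory -> Wendy
(each arrow means 'teacher of the next')
Positions in the chain (0 = top):
  position of Nina: 0
  position of Rupert: 1
  position of Ivan: 2
  position of Uma: 3
  position of Mallory: 4
  position of Wendy: 5

Uma is at position 3, Mallory is at position 4; signed distance (j - i) = 1.
'teacher' requires j - i = 1. Actual distance is 1, so the relation HOLDS.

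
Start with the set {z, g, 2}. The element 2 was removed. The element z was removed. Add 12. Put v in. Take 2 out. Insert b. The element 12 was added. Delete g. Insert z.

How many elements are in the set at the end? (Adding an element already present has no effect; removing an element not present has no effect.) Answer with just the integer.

Answer: 4

Derivation:
Tracking the set through each operation:
Start: {2, g, z}
Event 1 (remove 2): removed. Set: {g, z}
Event 2 (remove z): removed. Set: {g}
Event 3 (add 12): added. Set: {12, g}
Event 4 (add v): added. Set: {12, g, v}
Event 5 (remove 2): not present, no change. Set: {12, g, v}
Event 6 (add b): added. Set: {12, b, g, v}
Event 7 (add 12): already present, no change. Set: {12, b, g, v}
Event 8 (remove g): removed. Set: {12, b, v}
Event 9 (add z): added. Set: {12, b, v, z}

Final set: {12, b, v, z} (size 4)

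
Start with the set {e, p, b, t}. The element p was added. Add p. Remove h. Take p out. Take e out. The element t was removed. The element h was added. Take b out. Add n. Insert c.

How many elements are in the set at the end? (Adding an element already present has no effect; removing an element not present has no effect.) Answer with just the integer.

Answer: 3

Derivation:
Tracking the set through each operation:
Start: {b, e, p, t}
Event 1 (add p): already present, no change. Set: {b, e, p, t}
Event 2 (add p): already present, no change. Set: {b, e, p, t}
Event 3 (remove h): not present, no change. Set: {b, e, p, t}
Event 4 (remove p): removed. Set: {b, e, t}
Event 5 (remove e): removed. Set: {b, t}
Event 6 (remove t): removed. Set: {b}
Event 7 (add h): added. Set: {b, h}
Event 8 (remove b): removed. Set: {h}
Event 9 (add n): added. Set: {h, n}
Event 10 (add c): added. Set: {c, h, n}

Final set: {c, h, n} (size 3)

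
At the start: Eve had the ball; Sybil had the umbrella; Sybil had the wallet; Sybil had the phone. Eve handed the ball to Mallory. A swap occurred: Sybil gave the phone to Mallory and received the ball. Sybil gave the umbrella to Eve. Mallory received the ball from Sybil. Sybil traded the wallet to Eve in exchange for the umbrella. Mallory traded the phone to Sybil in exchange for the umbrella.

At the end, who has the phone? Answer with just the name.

Tracking all object holders:
Start: ball:Eve, umbrella:Sybil, wallet:Sybil, phone:Sybil
Event 1 (give ball: Eve -> Mallory). State: ball:Mallory, umbrella:Sybil, wallet:Sybil, phone:Sybil
Event 2 (swap phone<->ball: now phone:Mallory, ball:Sybil). State: ball:Sybil, umbrella:Sybil, wallet:Sybil, phone:Mallory
Event 3 (give umbrella: Sybil -> Eve). State: ball:Sybil, umbrella:Eve, wallet:Sybil, phone:Mallory
Event 4 (give ball: Sybil -> Mallory). State: ball:Mallory, umbrella:Eve, wallet:Sybil, phone:Mallory
Event 5 (swap wallet<->umbrella: now wallet:Eve, umbrella:Sybil). State: ball:Mallory, umbrella:Sybil, wallet:Eve, phone:Mallory
Event 6 (swap phone<->umbrella: now phone:Sybil, umbrella:Mallory). State: ball:Mallory, umbrella:Mallory, wallet:Eve, phone:Sybil

Final state: ball:Mallory, umbrella:Mallory, wallet:Eve, phone:Sybil
The phone is held by Sybil.

Answer: Sybil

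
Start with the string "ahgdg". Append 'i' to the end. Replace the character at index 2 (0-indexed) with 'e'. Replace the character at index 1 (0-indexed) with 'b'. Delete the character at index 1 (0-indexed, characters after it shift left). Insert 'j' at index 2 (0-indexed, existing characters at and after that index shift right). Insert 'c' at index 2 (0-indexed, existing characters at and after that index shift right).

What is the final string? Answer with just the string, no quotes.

Applying each edit step by step:
Start: "ahgdg"
Op 1 (append 'i'): "ahgdg" -> "ahgdgi"
Op 2 (replace idx 2: 'g' -> 'e'): "ahgdgi" -> "ahedgi"
Op 3 (replace idx 1: 'h' -> 'b'): "ahedgi" -> "abedgi"
Op 4 (delete idx 1 = 'b'): "abedgi" -> "aedgi"
Op 5 (insert 'j' at idx 2): "aedgi" -> "aejdgi"
Op 6 (insert 'c' at idx 2): "aejdgi" -> "aecjdgi"

Answer: aecjdgi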